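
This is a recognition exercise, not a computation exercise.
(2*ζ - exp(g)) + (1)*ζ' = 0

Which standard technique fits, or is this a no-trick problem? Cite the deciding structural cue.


Method: a linear integrating factor — ζ enters only linearly with coefficient 2; multiply by exp of the integral of 2 and the left side becomes one derivative.


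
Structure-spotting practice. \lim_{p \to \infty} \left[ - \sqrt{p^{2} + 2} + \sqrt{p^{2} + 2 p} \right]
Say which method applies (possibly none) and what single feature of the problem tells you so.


Best approach: conjugate multiplication — both pieces blow up but their difference is finite; the conjugate trick rationalizes \sqrt{p^{2} + 2 p} - \sqrt{p^{2} + 2}.


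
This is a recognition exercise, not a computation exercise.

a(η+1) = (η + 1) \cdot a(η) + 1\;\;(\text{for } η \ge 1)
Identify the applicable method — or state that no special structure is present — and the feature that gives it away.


Diagnosis: a summation factor — with the index-dependent coefficient η + 1, dividing by the cumulative product turns the left side into a pure difference.


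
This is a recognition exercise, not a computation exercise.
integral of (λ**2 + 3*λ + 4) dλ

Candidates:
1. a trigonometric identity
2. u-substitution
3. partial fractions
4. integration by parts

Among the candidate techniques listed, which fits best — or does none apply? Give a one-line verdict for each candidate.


Method: no special technique — nothing composite, nothing rational, nothing trigonometric — each constant-multiple power of λ integrates by the power rule alone.
- a trigonometric identity: with no trigonometric functions present, identity rewriting has no target.
- u-substitution: any workable substitution here is cosmetic — the integrand is already in directly integrable form.
- partial fractions: the expression is not a ratio of polynomials that decomposes further.
- integration by parts: parts would only shuffle a directly integrable integrand.


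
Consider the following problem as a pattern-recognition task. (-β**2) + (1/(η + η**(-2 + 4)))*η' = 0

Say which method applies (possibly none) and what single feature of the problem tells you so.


Method: separation of variables — the slope splits multiplicatively: β**2 carrying all β-dependence times (η + η**(-2 + 4)) carrying all η-dependence — separate and integrate. This doubles as a Bernoulli equation in the unknown as written; dividing and integrating works on it directly.


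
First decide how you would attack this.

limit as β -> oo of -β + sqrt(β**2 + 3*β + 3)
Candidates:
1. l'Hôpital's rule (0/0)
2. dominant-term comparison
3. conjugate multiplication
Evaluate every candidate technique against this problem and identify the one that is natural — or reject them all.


Verdict: conjugate multiplication — an infinity-minus-infinity difference with a surviving radical — multiply by the conjugate to cancel the divergence.
- l'Hôpital's rule (0/0): the expression is a difference driving to ∞ − ∞, not a 0/0 quotient — there is no ratio for the rule to differentiate.
- dominant-term comparison — this limit is not decided by comparing polynomial growth at infinity.
- conjugate multiplication — a fit — the right tool for this form.


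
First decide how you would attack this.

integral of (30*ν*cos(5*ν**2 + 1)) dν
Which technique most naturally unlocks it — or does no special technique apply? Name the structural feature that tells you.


Method: u-substitution — viewed as a product, the integrand is a composition evaluated at 5*ν**2 + 1 times (a constant multiple of) that inner expression's derivative, so u = 5*ν**2 + 1 makes it elementary.


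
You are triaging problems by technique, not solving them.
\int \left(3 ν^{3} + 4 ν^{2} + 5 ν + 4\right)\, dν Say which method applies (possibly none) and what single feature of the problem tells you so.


Diagnosis: no special technique — scan for structure and find none: constant multiples of powers of ν, integrate directly.


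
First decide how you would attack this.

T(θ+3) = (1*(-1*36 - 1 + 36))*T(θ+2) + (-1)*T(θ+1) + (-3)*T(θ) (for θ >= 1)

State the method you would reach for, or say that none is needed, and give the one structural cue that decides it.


Method: the characteristic-root method — fixed numeric weights on consecutive terms and no forcing term added: the root method in its home territory.


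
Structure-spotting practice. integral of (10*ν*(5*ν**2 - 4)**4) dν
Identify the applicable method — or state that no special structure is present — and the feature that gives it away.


Diagnosis: u-substitution — gathered as a product, the integrand carries the factor 10*ν — up to a constant, the derivative of the inner expression 5*ν**2 - 4 — so u = 5*ν**2 - 4 collapses the integral. Nothing stops a full expansion here — the substitution simply spares the algebra.


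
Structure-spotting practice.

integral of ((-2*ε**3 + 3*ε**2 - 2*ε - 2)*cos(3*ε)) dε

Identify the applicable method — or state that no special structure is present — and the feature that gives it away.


Diagnosis: integration by parts — a polynomial factor -2*ε**3 + 3*ε**2 - 2*ε - 2 multiplies cos(3*ε); differentiating -2*ε**3 + 3*ε**2 - 2*ε - 2 lowers its degree while cos(3*ε) integrates cleanly, so parts wins.


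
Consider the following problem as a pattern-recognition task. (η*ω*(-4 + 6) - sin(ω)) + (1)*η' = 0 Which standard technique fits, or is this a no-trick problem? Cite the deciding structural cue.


Best approach: a linear integrating factor — the unknown enters only to the first power against a nonzero forcing term — the integrating-factor template applies directly.


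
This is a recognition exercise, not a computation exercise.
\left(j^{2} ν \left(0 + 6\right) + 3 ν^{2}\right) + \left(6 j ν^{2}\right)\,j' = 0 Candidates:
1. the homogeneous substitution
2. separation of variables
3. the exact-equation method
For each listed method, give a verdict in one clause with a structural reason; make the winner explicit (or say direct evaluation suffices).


Method: the exact-equation method — equality of cross partials is the green light — assemble the potential function term by term.
- the homogeneous substitution — solved for the derivative, the right side changes under joint scaling of the two variables.
- separation of variables: the two dependences do not factor apart.
- the exact-equation method — yes — fits the structure here.


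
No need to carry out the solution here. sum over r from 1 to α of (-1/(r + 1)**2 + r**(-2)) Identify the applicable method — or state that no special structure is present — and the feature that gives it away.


Verdict: telescoping — a difference of consecutive values of one function (r**(-2) at one index and the next) — telescoping by construction.


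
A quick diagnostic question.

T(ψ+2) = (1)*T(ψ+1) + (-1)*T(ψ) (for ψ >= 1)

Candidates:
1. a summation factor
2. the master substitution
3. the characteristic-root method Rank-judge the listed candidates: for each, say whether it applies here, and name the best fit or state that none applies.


Best approach: the characteristic-root method — the recurrence is linear and homogeneous with constant coefficients, so the ansatz r^ψ turns it into a polynomial equation for r.
- a summation factor — a summation factor telescopes one-step recursions; this one carries higher-order memory.
- the master substitution — the recursion steps by a constant offset, so exponential reindexing is pointless.
- the characteristic-root method: a fit — the right tool for this form.


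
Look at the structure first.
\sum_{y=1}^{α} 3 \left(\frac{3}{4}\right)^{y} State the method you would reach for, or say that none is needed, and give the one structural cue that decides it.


Technique: the geometric series formula — each summand is the previous one scaled by \frac{3}{4}; that constant multiplier is itself the geometric structure.


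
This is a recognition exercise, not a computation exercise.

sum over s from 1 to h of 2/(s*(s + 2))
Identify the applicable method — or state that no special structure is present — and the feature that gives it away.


Technique: telescoping — the summand 2/(s*(s + 2)) decomposes into fractions whose poles differ by an integer shift — the series collapses.


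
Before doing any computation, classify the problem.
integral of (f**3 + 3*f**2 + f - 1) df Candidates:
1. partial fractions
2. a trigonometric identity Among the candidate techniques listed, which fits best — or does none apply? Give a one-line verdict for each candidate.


Diagnosis: no special technique — scan for structure and find none: constant multiples of powers of f, integrate directly.
- partial fractions — the expression is not a ratio of polynomials that decomposes further.
- a trigonometric identity: no sine or cosine appears, so there is nothing for a trigonometric identity to act on.


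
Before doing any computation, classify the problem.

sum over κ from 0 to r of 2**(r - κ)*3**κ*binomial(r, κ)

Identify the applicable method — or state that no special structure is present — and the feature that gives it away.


Verdict: the binomial theorem — the summand is term κ of a binomial expansion in 3 and 2; the whole sum is a single power.


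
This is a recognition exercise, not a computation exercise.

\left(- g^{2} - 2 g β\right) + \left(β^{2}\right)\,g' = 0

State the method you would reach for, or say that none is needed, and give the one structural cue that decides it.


Best approach: the homogeneous substitution — the slope is degree-zero homogeneous: the ratio substitution v = g/β collapses it. This doubles as a Bernoulli equation in the unknown as written; the homogeneous route needs no setup at all.


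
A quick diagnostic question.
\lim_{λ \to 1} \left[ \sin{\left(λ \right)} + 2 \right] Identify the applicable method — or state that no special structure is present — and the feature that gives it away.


Technique: no special technique — nothing blocks direct substitution at 1: plug in and finish.


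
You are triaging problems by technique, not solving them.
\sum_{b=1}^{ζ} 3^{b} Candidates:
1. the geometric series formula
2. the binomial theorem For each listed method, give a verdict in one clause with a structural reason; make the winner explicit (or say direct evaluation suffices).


Best approach: the geometric series formula — term-over-term division gives 3 every time — index-free ratio, geometric sum formula applies.
- the geometric series formula — applicable, and directly so.
- the binomial theorem — the terms do not reassemble into a binomial power.


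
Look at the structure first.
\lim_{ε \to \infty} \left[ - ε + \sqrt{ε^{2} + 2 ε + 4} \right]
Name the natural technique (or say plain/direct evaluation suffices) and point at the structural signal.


Best approach: conjugate multiplication — two divergent pieces with a minus sign between them and a radical in the mix: rationalize \sqrt{ε^{2} + 2 ε + 4} - ε before any limit law applies.


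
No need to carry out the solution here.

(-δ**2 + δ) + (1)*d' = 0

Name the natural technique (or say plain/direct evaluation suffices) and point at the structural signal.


Method: no special technique — with d absent the equation is not coupled at all: direct integration in δ.


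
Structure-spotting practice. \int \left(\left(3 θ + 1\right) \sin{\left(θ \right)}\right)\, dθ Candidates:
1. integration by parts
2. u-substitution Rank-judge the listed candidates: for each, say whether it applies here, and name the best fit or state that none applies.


Diagnosis: integration by parts — differentiate 3 θ + 1, integrate \sin{\left(θ \right)}: each pass lowers the polynomial degree, so parts terminates.
- integration by parts — applies; the problem has the shape this method handles.
- u-substitution: no subexpression of the integrand serves as a whole-integral substitution inner — individual terms may offer their own, but none carries its derivative as a factor of the full integrand; a working change of variable would have to be constructed from outside the expression.


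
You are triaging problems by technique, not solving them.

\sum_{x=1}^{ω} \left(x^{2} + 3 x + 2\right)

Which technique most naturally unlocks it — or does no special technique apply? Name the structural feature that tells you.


Technique: no special technique — this is bookkeeping, not technique: standard formulas for sums of constant-multiple powers of x apply termwise.


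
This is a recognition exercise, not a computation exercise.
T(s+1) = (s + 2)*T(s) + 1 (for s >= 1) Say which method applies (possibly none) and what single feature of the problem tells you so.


Method: a summation factor — because the multiplier s + 2 is index-dependent, divide through by its running product and sum the resulting differences.


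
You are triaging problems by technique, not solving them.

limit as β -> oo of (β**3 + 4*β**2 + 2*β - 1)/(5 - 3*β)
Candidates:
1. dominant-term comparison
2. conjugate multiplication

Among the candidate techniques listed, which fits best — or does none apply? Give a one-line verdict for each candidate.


Method: dominant-term comparison — divide through by the highest power of β; every lower-order term dies and the dominant terms decide the limit.
- dominant-term comparison: yes — fits the structure here.
- conjugate multiplication: rationalization has no target — no divergent radical difference appears.


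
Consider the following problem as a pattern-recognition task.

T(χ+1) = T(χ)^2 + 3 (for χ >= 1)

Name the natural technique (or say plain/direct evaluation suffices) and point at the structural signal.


Technique: no special technique — nonlinear feedback in the recursion rules out every root- or factor-based technique.


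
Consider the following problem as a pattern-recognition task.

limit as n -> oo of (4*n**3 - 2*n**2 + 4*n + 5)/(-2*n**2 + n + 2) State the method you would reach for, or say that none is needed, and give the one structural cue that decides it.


Technique: dominant-term comparison — divide by the highest power of n present: lower-order terms vanish and the dominant ratio remains. Differentiating the expression as a single quotient would eventually settle it as well; matching dominant growth settles it immediately.


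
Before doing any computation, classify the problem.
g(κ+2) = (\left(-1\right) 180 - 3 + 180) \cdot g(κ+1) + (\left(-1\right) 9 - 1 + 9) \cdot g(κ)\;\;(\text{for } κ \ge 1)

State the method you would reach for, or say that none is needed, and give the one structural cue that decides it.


Best approach: the characteristic-root method — because shifting κ leaves the equation's coefficients unchanged, exponential trials reduce it to algebra.


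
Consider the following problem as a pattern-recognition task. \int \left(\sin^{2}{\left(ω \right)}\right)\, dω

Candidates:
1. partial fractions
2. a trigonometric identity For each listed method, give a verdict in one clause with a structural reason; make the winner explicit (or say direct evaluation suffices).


Method: a trigonometric identity — \sin^{2}{\left(ω \right)} calls for power reduction: rewrite via double angles before any antiderivative is attempted.
- partial fractions: there is no rational-function structure to decompose.
- a trigonometric identity: applies; the problem has the shape this method handles.


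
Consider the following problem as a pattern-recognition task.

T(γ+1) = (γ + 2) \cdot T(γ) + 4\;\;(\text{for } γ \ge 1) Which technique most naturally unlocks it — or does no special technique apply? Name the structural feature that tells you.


Verdict: a summation factor — first-order, linear, moving coefficient γ + 2: the discrete analogue of an integrating factor handles it.


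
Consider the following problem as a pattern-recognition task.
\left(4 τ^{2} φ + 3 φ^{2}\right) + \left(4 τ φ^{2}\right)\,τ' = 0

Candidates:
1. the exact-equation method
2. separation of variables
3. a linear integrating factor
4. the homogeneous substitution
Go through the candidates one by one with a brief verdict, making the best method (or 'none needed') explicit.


Best approach: the exact-equation method — the cross partial derivatives of 4 τ^{2} φ + 3 φ^{2} and 4 τ φ^{2} agree, so the left side is the total differential of one potential in φ and τ.
- the exact-equation method: yes — fits the structure here.
- separation of variables: the two dependences are entangled, not a clean product of one-variable pieces.
- a linear integrating factor: a nonlinear term in the unknown puts this outside the integrating-factor template.
- the homogeneous substitution: the slope does not depend on the ratio of the variables alone.


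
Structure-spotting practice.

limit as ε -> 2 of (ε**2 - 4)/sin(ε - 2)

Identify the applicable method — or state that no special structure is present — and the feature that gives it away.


Verdict: l'Hôpital's rule (0/0) — the 0/0 form at 2 is the signature situation for l'Hôpital's rule. One could equally expand both pieces locally and compare leading terms; the rule does that in one stroke.


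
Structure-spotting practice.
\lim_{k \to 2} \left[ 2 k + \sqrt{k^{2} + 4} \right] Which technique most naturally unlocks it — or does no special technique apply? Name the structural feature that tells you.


Verdict: no special technique — the function is continuous at 2; evaluation is itself the limit, no machinery required.


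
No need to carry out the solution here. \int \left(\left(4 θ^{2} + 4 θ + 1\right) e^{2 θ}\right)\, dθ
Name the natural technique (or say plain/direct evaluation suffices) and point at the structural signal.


Diagnosis: integration by parts — the integrand splits as 4 θ^{2} + 4 θ + 1 times e^{2 θ} — repeatedly differentiating the polynomial part kills it, which is the parts ladder.


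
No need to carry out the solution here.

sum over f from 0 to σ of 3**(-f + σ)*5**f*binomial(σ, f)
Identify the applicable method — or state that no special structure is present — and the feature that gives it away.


Diagnosis: the binomial theorem — the binomial coefficients weight matched powers of 5 and 3, which is exactly the expansion of a binomial power.


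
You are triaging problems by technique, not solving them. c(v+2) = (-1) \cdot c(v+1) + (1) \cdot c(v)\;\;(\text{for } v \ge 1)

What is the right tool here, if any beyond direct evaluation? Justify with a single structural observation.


Best approach: the characteristic-root method — every coefficient is a fixed number and the forcing is zero — substitute r^v and read off the root equation.


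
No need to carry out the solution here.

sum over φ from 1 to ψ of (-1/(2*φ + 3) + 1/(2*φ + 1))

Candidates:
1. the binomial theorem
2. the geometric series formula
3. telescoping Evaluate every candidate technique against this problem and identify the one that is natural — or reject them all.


Verdict: telescoping — spot the paired structure — each term adds 1/(2*φ + 1) and subtracts its successor value, which the next term restores: the definition of a telescoping chain.
- the binomial theorem: no binomial coefficients pair up with complementary powers here.
- the geometric series formula — the ratio of consecutive terms depends on the index.
- telescoping — a fit — the right tool for this form.


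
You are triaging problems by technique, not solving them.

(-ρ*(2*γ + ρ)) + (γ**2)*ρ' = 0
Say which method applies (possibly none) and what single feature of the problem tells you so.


Technique: the homogeneous substitution — the slope is degree-zero homogeneous: the ratio substitution v = ρ/γ collapses it. A Bernoulli rewrite works here as the equation stands — the homogeneous substitution is the more immediate reading.


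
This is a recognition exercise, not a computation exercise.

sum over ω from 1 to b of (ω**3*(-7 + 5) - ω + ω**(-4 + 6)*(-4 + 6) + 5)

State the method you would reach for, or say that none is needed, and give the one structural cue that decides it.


Diagnosis: no special technique — no ratio, no shift structure, no binomial pattern: sum the constant-multiple powers of ω with known formulas.


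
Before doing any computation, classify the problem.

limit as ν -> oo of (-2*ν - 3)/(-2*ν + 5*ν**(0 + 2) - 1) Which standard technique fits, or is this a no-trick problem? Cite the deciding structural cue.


Best approach: dominant-term comparison — divide through by the highest power of ν; every lower-order term dies and the dominant terms decide the limit. l'Hôpital's at-infinity variant applies to the expression viewed as a single quotient; the leading-term comparison is the direct route.


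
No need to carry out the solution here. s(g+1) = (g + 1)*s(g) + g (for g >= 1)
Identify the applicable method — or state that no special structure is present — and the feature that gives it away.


Diagnosis: a summation factor — one-term recursion with variable weight g + 1 is solved by product normalization, not by root-finding.


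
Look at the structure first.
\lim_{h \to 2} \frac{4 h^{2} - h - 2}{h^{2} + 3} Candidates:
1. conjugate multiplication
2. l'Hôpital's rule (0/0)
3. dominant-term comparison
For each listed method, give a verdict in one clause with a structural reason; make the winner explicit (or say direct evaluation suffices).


Best approach: no special technique — the function is continuous at 2; evaluation is itself the limit, no machinery required.
- conjugate multiplication — no difference of divergent radicals appears, so rationalizing has nothing to cancel.
- l'Hôpital's rule (0/0): substituting the point gives a finite value outright — there is no indeterminate clash to repair.
- dominant-term comparison: no ranking of term growth rates resolves the limit here.


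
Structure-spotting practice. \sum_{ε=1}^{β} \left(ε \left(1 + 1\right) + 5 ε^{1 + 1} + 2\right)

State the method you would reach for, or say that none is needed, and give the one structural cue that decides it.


Best approach: no special technique — no ratio, no shift structure, no binomial pattern: sum the constant-multiple powers of ε with known formulas.


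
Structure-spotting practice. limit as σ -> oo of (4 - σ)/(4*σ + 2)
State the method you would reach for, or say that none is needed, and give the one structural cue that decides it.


Best approach: dominant-term comparison — as σ grows, only the highest-degree terms matter — compare leading terms and read the limit off. l'Hôpital's at-infinity variant applies to the expression viewed as a single quotient; the leading-term comparison is the direct route.


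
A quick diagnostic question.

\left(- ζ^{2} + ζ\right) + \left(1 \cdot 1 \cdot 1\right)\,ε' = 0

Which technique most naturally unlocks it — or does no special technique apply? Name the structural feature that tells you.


Best approach: no special technique — the slope is a pure function of ζ; integrate both sides and be done.


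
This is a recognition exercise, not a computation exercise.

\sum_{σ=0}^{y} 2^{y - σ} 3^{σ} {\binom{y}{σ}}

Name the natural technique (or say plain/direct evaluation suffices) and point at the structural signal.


Diagnosis: the binomial theorem — the binomial coefficients weight matched powers of 3 and 2, which is exactly the expansion of a binomial power.


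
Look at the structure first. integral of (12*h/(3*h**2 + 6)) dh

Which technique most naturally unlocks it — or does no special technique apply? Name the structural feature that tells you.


Method: u-substitution — 12*h matches the derivative of 3*h**2 + 6 up to a constant; with u = 3*h**2 + 6 the whole integrand folds into a function of u alone.


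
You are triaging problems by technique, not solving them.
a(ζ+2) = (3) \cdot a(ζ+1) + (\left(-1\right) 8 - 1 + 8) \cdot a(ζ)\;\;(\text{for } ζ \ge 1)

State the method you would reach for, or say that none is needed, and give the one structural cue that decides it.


Verdict: the characteristic-root method — linear, homogeneous, constant coefficients: solutions of the form r^ζ exist — find the roots of the characteristic polynomial.


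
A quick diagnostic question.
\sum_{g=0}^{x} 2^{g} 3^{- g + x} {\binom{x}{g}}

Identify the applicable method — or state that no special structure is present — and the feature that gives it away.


Method: the binomial theorem — binomial coefficients against complementary powers of 2 and 3: recognize the binomial expansion and resum.


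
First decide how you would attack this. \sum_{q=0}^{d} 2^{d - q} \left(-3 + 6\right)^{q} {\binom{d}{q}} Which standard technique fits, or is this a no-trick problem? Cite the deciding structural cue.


Method: the binomial theorem — terms weighting {\binom{d}{q}} against matched powers of (-3 + 6) and 2 reassemble into ((-3 + 6) + 2)^d by the binomial theorem.


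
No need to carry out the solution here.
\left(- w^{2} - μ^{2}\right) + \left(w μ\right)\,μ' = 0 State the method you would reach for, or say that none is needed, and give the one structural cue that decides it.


Method: the homogeneous substitution — the slope is degree-zero homogeneous: the ratio substitution v = μ/w collapses it. A Bernoulli rewrite works here as the equation stands — the homogeneous substitution is the more immediate reading.


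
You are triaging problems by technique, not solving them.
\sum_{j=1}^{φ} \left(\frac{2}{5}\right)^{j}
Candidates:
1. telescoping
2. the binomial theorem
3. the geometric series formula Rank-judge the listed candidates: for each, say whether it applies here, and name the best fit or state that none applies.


Method: the geometric series formula — term-over-term division gives \frac{2}{5} every time — index-free ratio, geometric sum formula applies.
- telescoping: in the displayed form, no term reappears at a neighboring index to cancel against.
- the binomial theorem: there is no pair of bases whose matched powers would reassemble into a single binomial power.
- the geometric series formula — yes — fits the structure here.


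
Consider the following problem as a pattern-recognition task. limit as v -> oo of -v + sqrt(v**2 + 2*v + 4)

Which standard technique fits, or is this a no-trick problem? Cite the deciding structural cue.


Diagnosis: conjugate multiplication — turning the difference into a conjugate-rationalized ratio makes the limit readable.


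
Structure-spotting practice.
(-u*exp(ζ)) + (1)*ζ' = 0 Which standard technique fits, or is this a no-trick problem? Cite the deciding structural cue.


Diagnosis: separation of variables — one side of the product carries the independent variable, the other the unknown — the textbook separation shape.


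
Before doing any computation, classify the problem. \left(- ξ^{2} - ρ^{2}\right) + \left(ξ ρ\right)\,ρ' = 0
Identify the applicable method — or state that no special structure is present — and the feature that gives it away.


Method: the homogeneous substitution — scaling ξ and ρ together leaves the slope fixed — it depends only on ρ/ξ, so substitute the ratio. A Bernoulli rewrite works here as the equation stands — the homogeneous substitution is the more immediate reading.


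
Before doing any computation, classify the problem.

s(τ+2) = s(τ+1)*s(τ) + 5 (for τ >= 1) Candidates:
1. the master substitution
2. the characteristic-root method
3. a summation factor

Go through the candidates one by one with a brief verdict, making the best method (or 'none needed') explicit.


Technique: no special technique — the sequence value feeds back through itself nonlinearly — linear superposition fails, and every superposition-based closed form fails with it.
- the master substitution — there is no divide-the-index recursive argument.
- the characteristic-root method: the recursion is nonlinear in the sequence values, so no linear-modes ansatz applies.
- a summation factor: the recursion is nonlinear — outside the first-order linear family a summation factor addresses.


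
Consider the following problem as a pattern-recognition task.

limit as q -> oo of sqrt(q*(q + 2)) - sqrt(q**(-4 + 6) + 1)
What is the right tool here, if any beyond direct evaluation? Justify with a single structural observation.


Verdict: conjugate multiplication — the ∞ − ∞ radical form is the exact trigger for the conjugate maneuver.


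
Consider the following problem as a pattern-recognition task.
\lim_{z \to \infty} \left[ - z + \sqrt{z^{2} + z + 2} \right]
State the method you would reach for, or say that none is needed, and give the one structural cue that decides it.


Technique: conjugate multiplication — this difference gives up after one conjugate multiplication — the radical structure cancels against its conjugate.


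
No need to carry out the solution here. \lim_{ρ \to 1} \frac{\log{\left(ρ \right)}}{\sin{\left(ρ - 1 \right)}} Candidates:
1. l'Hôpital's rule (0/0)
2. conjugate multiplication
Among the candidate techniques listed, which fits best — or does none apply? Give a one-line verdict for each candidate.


Method: l'Hôpital's rule (0/0) — numerator and denominator both vanish at 1 — a genuine 0/0 form, which is exactly when l'Hôpital applies. Expanding numerator and denominator to first order gives the same value — the rule automates exactly that.
- l'Hôpital's rule (0/0) — yes, a natural case for it.
- conjugate multiplication: no difference of divergent radicals appears, so rationalizing has nothing to cancel.


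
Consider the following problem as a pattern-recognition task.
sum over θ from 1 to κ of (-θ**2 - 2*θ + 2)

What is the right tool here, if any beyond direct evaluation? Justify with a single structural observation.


Method: no special technique — constant-multiple powers of θ with no cancellation partners and no common ratio — use the standard power-sum formulas.


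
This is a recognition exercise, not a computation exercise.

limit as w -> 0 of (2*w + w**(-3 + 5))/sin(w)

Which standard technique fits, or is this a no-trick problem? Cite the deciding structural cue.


Diagnosis: l'Hôpital's rule (0/0) — plug in 0: top and bottom both hit zero, so differentiate each and retry. A first-order expansion at the point is an equally standard path; the rule packages it.


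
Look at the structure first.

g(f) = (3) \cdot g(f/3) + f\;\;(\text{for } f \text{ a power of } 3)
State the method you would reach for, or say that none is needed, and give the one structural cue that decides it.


Diagnosis: the master substitution — treat m = log base 3 of f as the new clock: one recursion step advances m by one while f scales by 3.


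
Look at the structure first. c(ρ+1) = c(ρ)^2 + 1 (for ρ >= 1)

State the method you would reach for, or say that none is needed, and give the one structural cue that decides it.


Best approach: no special technique — the update rule curves (it is not linear in the unknown sequence), so no superposition-based closed form attaches — iterate or study it directly.


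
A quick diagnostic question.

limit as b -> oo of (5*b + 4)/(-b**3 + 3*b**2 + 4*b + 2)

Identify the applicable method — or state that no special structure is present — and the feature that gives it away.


Technique: dominant-term comparison — at large b only the top-degree terms survive; compare the leading terms and the limit falls out. Viewed as a single quotient this is an ∞/∞ form — an at-infinity application of l'Hôpital's rule would also resolve it; comparing leading growth reads the answer without differentiating.


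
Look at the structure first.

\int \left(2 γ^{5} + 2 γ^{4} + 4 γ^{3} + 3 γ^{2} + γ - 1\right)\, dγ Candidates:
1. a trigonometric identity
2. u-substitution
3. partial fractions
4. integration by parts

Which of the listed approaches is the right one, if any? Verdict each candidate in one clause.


Best approach: no special technique — nothing composite, nothing rational, nothing trigonometric — each constant-multiple power of γ integrates by the power rule alone.
- a trigonometric identity — with no trigonometric functions present, identity rewriting has no target.
- u-substitution: any workable substitution here is cosmetic — the integrand is already in directly integrable form.
- partial fractions — the expression is not a ratio of polynomials that decomposes further.
- integration by parts: splitting off a factor buys nothing — the integrand integrates directly without parts.


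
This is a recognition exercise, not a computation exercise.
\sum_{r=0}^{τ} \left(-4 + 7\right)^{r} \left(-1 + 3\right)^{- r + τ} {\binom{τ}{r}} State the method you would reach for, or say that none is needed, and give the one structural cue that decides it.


Technique: the binomial theorem — the summand is term r of a binomial expansion in 3 and (-1 + 3); the whole sum is a single power.


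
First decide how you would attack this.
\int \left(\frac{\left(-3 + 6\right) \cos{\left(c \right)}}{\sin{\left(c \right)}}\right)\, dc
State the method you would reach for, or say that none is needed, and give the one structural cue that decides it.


Best approach: u-substitution — collected, the integrand has one factor that is, up to a constant, the derivative of an inner expression the rest depends on — substitute for that inner expression.


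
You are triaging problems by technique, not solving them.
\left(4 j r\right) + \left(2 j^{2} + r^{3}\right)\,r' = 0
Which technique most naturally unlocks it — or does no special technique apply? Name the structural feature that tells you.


Technique: the exact-equation method — d/dr of 4 j r equals d/dj of 2 j^{2} + r^{3}: the form is a total differential of one potential — integrate it exactly.


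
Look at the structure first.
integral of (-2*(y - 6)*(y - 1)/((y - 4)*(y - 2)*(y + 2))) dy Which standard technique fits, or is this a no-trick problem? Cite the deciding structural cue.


Best approach: partial fractions — a proper rational integrand whose denominator splits into simpler factors — decompose into partial fractions first.


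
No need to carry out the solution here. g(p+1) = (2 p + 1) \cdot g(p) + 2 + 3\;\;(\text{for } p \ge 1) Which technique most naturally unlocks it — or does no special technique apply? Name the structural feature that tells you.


Verdict: a summation factor — an index-dependent multiplier 2 p + 1 rules out characteristic roots; a summation factor converts it to a pure difference.


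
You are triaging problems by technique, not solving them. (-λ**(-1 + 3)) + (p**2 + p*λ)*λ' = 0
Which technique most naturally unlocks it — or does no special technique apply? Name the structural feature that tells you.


Best approach: the homogeneous substitution — solved for the derivative, the right side is unchanged under scaling p and λ together — it depends only on the ratio λ/p, so substitute a single ratio variable. A Bernoulli-style rewrite — possibly after exchanging which variable is treated as dependent — would work as well; the homogeneous substitution is the more immediate reading here.


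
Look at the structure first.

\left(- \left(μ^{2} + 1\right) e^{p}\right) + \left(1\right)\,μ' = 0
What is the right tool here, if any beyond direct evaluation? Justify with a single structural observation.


Diagnosis: separation of variables — one side of the product carries the independent variable, the other the unknown — the textbook separation shape.


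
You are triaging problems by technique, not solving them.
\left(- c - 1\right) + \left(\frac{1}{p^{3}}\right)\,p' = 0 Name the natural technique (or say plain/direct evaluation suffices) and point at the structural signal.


Method: separation of variables — solved for the derivative, the right side splits multiplicatively into a function of each variable alone — divide and integrate each side. The equation is exact as it stands too — a potential function exists — though separation reads the split structure directly.


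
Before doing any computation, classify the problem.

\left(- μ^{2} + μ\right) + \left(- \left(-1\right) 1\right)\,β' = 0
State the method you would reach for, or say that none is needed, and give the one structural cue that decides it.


Best approach: no special technique — solved for the derivative, no β appears — this is antidifferentiation in μ wearing ODE clothing.


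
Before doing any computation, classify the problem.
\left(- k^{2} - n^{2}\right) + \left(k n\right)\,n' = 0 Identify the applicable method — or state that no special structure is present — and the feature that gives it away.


Verdict: the homogeneous substitution — the slope is degree-zero homogeneous: the ratio substitution v = n/k collapses it. Rearranged, this also fits the Bernoulli template directly; the homogeneous substitution reads the structure without the rearrangement.


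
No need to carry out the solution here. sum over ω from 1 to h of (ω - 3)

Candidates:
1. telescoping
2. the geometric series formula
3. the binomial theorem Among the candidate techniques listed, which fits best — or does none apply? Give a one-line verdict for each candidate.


Method: no special technique — this is bookkeeping, not technique: standard formulas for sums of constant-multiple powers of ω apply termwise.
- telescoping: the terms as presented offer no neighboring cancellation — a telescoping rewrite may exist, but the displayed structure does not hand one over.
- the geometric series formula: consecutive terms are not related by a fixed multiplier.
- the binomial theorem — no binomial coefficients pair with matched powers.


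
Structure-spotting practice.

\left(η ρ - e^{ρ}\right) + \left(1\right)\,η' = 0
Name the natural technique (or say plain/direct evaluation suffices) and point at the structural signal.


Diagnosis: a linear integrating factor — the equation is linear in η with coefficient ρ; multiplying by the integrating factor exp(∫ρ) makes the left side a perfect derivative.


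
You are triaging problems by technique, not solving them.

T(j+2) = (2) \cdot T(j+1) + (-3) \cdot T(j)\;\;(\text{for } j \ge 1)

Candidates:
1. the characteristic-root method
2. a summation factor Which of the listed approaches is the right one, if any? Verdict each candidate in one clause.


Diagnosis: the characteristic-root method — try a geometric ansatz r^j: constant coefficients turn the recurrence into one polynomial equation in r.
- the characteristic-root method — yes — fits the structure here.
- a summation factor: a summation factor telescopes one-step recursions; this one carries higher-order memory.


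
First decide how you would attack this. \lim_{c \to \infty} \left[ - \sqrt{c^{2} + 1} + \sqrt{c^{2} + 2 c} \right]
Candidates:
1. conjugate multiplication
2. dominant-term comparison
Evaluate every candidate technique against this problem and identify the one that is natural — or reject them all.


Best approach: conjugate multiplication — this difference gives up after one conjugate multiplication — the radical structure cancels against its conjugate.
- conjugate multiplication: a fit — the right tool for this form.
- dominant-term comparison: no dominant power emerges to decide the limit by degree comparison.


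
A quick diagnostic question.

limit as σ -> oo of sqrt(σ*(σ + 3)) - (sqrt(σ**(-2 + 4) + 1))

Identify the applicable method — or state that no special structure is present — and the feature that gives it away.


Best approach: conjugate multiplication — infinity minus infinity with a radical in play — multiply by the conjugate so the divergences of sqrt(σ*(σ + 3)) and sqrt(σ**(-2 + 4) + 1) annihilate.
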